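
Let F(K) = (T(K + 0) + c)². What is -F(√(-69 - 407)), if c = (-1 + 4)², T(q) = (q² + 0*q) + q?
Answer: -217613 + 1868*I*√119 ≈ -2.1761e+5 + 20377.0*I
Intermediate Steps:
T(q) = q + q² (T(q) = (q² + 0) + q = q² + q = q + q²)
c = 9 (c = 3² = 9)
F(K) = (9 + K*(1 + K))² (F(K) = ((K + 0)*(1 + (K + 0)) + 9)² = (K*(1 + K) + 9)² = (9 + K*(1 + K))²)
-F(√(-69 - 407)) = -(9 + √(-69 - 407)*(1 + √(-69 - 407)))² = -(9 + √(-476)*(1 + √(-476)))² = -(9 + (2*I*√119)*(1 + 2*I*√119))² = -(9 + 2*I*√119*(1 + 2*I*√119))²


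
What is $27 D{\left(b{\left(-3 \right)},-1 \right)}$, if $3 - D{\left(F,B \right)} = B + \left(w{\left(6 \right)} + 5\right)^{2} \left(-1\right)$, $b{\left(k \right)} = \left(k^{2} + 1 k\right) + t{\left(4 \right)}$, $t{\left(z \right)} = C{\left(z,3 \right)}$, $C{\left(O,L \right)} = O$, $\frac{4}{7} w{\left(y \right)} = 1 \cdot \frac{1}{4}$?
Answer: $\frac{232011}{256} \approx 906.29$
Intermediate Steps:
$w{\left(y \right)} = \frac{7}{16}$ ($w{\left(y \right)} = \frac{7 \cdot 1 \cdot \frac{1}{4}}{4} = \frac{7}{4} \cdot \frac{1}{4} = \frac{7}{16}$)
$t{\left(z \right)} = z$
$b{\left(k \right)} = 4 + k + k^{2}$ ($b{\left(k \right)} = \left(k^{2} + 1 k\right) + 4 = \left(k^{2} + k\right) + 4 = \left(k + k^{2}\right) + 4 = 4 + k + k^{2}$)
$D{\left(F,B \right)} = \frac{8337}{256} - B$ ($D{\left(F,B \right)} = 3 - \left(B + \left(\frac{7}{16} + 5\right)^{2} \left(-1\right)\right) = 3 - \left(B + \left(\frac{87}{16}\right)^{2} \left(-1\right)\right) = 3 - \left(B + \frac{7569}{256} \left(-1\right)\right) = 3 - \left(B - \frac{7569}{256}\right) = 3 - \left(- \frac{7569}{256} + B\right) = \frac{8337}{256} - B$)
$27 D{\left(b{\left(-3 \right)},-1 \right)} = 27 \left(\frac{8337}{256} - -1\right) = 27 \left(\frac{8337}{256} + 1\right) = 27 \cdot \frac{8593}{256} = \frac{232011}{256}$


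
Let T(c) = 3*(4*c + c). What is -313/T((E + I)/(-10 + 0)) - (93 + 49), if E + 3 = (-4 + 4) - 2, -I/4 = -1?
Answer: -1052/3 ≈ -350.67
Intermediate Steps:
I = 4 (I = -4*(-1) = 4)
E = -5 (E = -3 + ((-4 + 4) - 2) = -3 + (0 - 2) = -3 - 2 = -5)
T(c) = 15*c (T(c) = 3*(5*c) = 15*c)
-313/T((E + I)/(-10 + 0)) - (93 + 49) = -313*(-10 + 0)/(15*(-5 + 4)) - (93 + 49) = -313/(15*(-1/(-10))) - 1*142 = -313/(15*(-1*(-⅒))) - 142 = -313/(15*(⅒)) - 142 = -313/3/2 - 142 = -313*⅔ - 142 = -626/3 - 142 = -1052/3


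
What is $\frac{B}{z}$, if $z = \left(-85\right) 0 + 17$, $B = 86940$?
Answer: $\frac{86940}{17} \approx 5114.1$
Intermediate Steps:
$z = 17$ ($z = 0 + 17 = 17$)
$\frac{B}{z} = \frac{86940}{17}$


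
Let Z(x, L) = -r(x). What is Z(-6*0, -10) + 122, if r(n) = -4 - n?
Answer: 126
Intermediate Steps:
Z(x, L) = 4 + x (Z(x, L) = -(-4 - x) = 4 + x)
Z(-6*0, -10) + 122 = (4 - 6*0) + 122 = (4 + 0) + 122 = 4 + 122 = 126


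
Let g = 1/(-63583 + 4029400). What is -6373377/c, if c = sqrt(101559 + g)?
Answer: -6373377*sqrt(24957655297394862)/50345551088 ≈ -19999.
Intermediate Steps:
g = 1/3965817 ≈ 2.5215e-7
c = 8*sqrt(24957655297394862)/3965817 (c = sqrt(101559 + 1/3965817) = sqrt(402764408704/3965817) = 8*sqrt(24957655297394862)/3965817 ≈ 318.68)
-6373377/c = -6373377*sqrt(24957655297394862)/50345551088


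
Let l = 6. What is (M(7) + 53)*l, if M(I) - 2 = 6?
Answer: 366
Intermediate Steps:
M(I) = 8 (M(I) = 2 + 6 = 8)
(M(7) + 53)*l = (8 + 53)*6 = 61*6 = 366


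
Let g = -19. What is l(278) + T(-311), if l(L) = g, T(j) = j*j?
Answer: 96702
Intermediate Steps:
T(j) = j²
l(L) = -19
l(278) + T(-311) = -19 + (-311)² = -19 + 96721 = 96702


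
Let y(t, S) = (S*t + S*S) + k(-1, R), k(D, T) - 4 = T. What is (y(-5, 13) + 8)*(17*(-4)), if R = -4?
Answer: -7616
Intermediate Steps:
k(D, T) = 4 + T
y(t, S) = S² + S*t (y(t, S) = (S*t + S*S) + (4 - 4) = (S*t + S²) + 0 = (S² + S*t) + 0 = S² + S*t)
(y(-5, 13) + 8)*(17*(-4)) = (13*(13 - 5) + 8)*(17*(-4)) = (13*8 + 8)*(-68) = (104 + 8)*(-68) = 112*(-68) = -7616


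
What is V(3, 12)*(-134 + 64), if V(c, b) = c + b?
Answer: -1050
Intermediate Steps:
V(c, b) = b + c
V(3, 12)*(-134 + 64) = (12 + 3)*(-134 + 64) = 15*(-70) = -1050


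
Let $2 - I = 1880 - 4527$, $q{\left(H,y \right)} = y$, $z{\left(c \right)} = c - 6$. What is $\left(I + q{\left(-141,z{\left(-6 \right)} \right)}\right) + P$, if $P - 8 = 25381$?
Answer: $28026$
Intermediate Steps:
$z{\left(c \right)} = -6 + c$
$I = 2649$ ($I = 2 - \left(1880 - 4527\right) = 2 - -2647 = 2 + 2647 = 2649$)
$P = 25389$ ($P = 8 + 25381 = 25389$)
$\left(I + q{\left(-141,z{\left(-6 \right)} \right)}\right) + P = \left(2649 - 12\right) + 25389 = 2637 + 25389 = 28026$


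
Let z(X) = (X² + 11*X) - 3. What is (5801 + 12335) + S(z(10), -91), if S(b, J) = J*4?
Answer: 17772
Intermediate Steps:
z(X) = -3 + X² + 11*X
S(b, J) = 4*J
(5801 + 12335) + S(z(10), -91) = (5801 + 12335) + 4*(-91) = 18136 - 364 = 17772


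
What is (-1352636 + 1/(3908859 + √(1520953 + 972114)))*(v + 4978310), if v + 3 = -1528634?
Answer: -71294956820933423228765685/15279176188814 - 3449673*√2493067/15279176188814 ≈ -4.6662e+12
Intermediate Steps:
v = -1528637 (v = -3 - 1528634 = -1528637)
(-1352636 + 1/(3908859 + √(1520953 + 972114)))*(v + 4978310) = (-1352636 + 1/(3908859 + √(1520953 + 972114)))*(-1528637 + 4978310) = (-1352636 + 1/(3908859 + √2493067))*3449673 = -4666151888028 + 3449673/(3908859 + √2493067)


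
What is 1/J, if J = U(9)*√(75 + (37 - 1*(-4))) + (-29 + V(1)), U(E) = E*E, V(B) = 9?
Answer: 5/190169 + 81*√29/380338 ≈ 0.0011732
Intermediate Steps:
U(E) = E²
J = -20 + 162*√29 (J = 9²*√(75 + (37 - 1*(-4))) + (-29 + 9) = 81*√(75 + (37 + 4)) - 20 = 81*√(75 + 41) - 20 = 81*√116 - 20 = 81*(2*√29) - 20 = 162*√29 - 20 = -20 + 162*√29 ≈ 852.40)
1/J = 1/(-20 + 162*√29)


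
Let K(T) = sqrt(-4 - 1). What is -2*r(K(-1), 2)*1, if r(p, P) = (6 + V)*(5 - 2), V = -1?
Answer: -30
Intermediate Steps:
K(T) = I*sqrt(5) (K(T) = sqrt(-5) = I*sqrt(5))
r(p, P) = 15 (r(p, P) = (6 - 1)*(5 - 2) = 5*3 = 15)
-2*r(K(-1), 2)*1 = -2*15*1 = -30*1 = -30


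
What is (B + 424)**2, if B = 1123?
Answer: 2393209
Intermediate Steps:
(B + 424)**2 = (1123 + 424)**2 = 1547**2 = 2393209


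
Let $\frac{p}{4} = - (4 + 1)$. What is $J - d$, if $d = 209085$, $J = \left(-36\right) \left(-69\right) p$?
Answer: $-258765$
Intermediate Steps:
$p = -20$ ($p = 4 \left(- (4 + 1)\right) = 4 \left(\left(-1\right) 5\right) = 4 \left(-5\right) = -20$)
$J = -49680$ ($J = \left(-36\right) \left(-69\right) \left(-20\right) = 2484 \left(-20\right) = -49680$)
$J - d = -49680 - 209085 = -258765$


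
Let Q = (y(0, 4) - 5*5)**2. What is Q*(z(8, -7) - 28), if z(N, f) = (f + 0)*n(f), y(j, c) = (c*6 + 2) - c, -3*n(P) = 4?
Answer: -168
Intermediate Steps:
n(P) = -4/3 (n(P) = -1/3*4 = -4/3)
y(j, c) = 2 + 5*c (y(j, c) = (6*c + 2) - c = (2 + 6*c) - c = 2 + 5*c)
z(N, f) = -4*f/3 (z(N, f) = (f + 0)*(-4/3) = f*(-4/3) = -4*f/3)
Q = 9 (Q = ((2 + 5*4) - 5*5)**2 = ((2 + 20) - 25)**2 = (22 - 25)**2 = (-3)**2 = 9)
Q*(z(8, -7) - 28) = 9*(-4/3*(-7) - 28) = 9*(28/3 - 28) = 9*(-56/3) = -168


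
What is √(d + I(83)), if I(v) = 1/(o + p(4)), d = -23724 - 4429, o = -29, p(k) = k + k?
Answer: I*√12415494/21 ≈ 167.79*I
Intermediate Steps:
p(k) = 2*k
d = -28153
I(v) = -1/21 (I(v) = 1/(-29 + 2*4) = 1/(-29 + 8) = 1/(-21) = -1/21)
√(d + I(83)) = √(-28153 - 1/21) = √(-591214/21) = I*√12415494/21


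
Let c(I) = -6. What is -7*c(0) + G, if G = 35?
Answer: 77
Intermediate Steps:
-7*c(0) + G = -7*(-6) + 35 = 42 + 35 = 77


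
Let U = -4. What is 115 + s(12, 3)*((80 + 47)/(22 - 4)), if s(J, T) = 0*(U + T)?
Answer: 115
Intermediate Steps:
s(J, T) = 0 (s(J, T) = 0*(-4 + T) = 0)
115 + s(12, 3)*((80 + 47)/(22 - 4)) = 115 + 0*((80 + 47)/(22 - 4)) = 115 + 0*(127/18) = 115 + 0 = 115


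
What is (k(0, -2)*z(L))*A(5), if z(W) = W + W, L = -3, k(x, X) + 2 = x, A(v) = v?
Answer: 60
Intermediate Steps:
k(x, X) = -2 + x
z(W) = 2*W
(k(0, -2)*z(L))*A(5) = ((-2 + 0)*(2*(-3)))*5 = -2*(-6)*5 = 12*5 = 60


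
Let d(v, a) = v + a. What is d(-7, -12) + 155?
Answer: 136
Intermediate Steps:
d(v, a) = a + v
d(-7, -12) + 155 = (-12 - 7) + 155 = -19 + 155 = 136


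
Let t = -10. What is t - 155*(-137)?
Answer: 21225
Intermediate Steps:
t - 155*(-137) = -10 - 155*(-137) = -10 + 21235 = 21225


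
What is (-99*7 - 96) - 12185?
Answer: -12974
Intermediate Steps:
(-99*7 - 96) - 12185 = (-693 - 96) - 12185 = -789 - 12185 = -12974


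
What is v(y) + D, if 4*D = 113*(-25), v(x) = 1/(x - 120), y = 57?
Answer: -177979/252 ≈ -706.27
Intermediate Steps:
v(x) = 1/(-120 + x)
D = -2825/4 (D = (113*(-25))/4 = (1/4)*(-2825) = -2825/4 ≈ -706.25)
v(y) + D = 1/(-120 + 57) - 2825/4 = 1/(-63) - 2825/4 = -1/63 - 2825/4 = -177979/252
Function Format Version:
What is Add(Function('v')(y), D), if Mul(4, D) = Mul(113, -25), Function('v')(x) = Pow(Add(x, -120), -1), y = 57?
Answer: Rational(-177979, 252) ≈ -706.27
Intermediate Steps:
Function('v')(x) = Pow(Add(-120, x), -1)
D = Rational(-2825, 4) (D = Mul(Rational(1, 4), Mul(113, -25)) = Mul(Rational(1, 4), -2825) = Rational(-2825, 4) ≈ -706.25)
Add(Function('v')(y), D) = Add(Pow(Add(-120, 57), -1), Rational(-2825, 4)) = Add(Pow(-63, -1), Rational(-2825, 4)) = Add(Rational(-1, 63), Rational(-2825, 4)) = Rational(-177979, 252)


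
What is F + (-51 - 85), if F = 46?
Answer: -90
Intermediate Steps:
F + (-51 - 85) = 46 + (-51 - 85) = 46 - 136 = -90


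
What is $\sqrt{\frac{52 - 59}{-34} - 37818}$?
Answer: $\frac{i \sqrt{43717370}}{34} \approx 194.47 i$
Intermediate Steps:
$\sqrt{\frac{52 - 59}{-34} - 37818} = \sqrt{\left(-7\right) \left(- \frac{1}{34}\right) - 37818} = \sqrt{\frac{7}{34} - 37818} = \sqrt{- \frac{1285805}{34}} = \frac{i \sqrt{43717370}}{34}$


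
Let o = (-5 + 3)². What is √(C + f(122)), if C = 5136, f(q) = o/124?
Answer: √4935727/31 ≈ 71.666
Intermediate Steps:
o = 4 (o = (-2)² = 4)
f(q) = 1/31 (f(q) = 4/124 = 4*(1/124) = 1/31)
√(C + f(122)) = √(5136 + 1/31) = √(159217/31) = √4935727/31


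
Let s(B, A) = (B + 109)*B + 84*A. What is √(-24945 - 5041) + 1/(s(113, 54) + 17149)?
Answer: 1/46771 + I*√29986 ≈ 2.1381e-5 + 173.16*I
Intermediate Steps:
s(B, A) = 84*A + B*(109 + B) (s(B, A) = (109 + B)*B + 84*A = B*(109 + B) + 84*A = 84*A + B*(109 + B))
√(-24945 - 5041) + 1/(s(113, 54) + 17149) = √(-24945 - 5041) + 1/((113² + 84*54 + 109*113) + 17149) = √(-29986) + 1/((12769 + 4536 + 12317) + 17149) = I*√29986 + 1/(29622 + 17149) = I*√29986 + 1/46771 = 1/46771 + I*√29986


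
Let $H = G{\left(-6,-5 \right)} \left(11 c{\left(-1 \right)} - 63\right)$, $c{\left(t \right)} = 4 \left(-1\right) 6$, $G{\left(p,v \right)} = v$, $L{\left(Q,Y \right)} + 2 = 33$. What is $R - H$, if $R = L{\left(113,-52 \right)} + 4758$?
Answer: $3154$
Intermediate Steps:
$L{\left(Q,Y \right)} = 31$ ($L{\left(Q,Y \right)} = -2 + 33 = 31$)
$c{\left(t \right)} = -24$ ($c{\left(t \right)} = \left(-4\right) 6 = -24$)
$R = 4789$ ($R = 31 + 4758 = 4789$)
$H = 1635$ ($H = - 5 \left(11 \left(-24\right) - 63\right) = - 5 \left(-264 - 63\right) = \left(-5\right) \left(-327\right) = 1635$)
$R - H = 4789 - 1635 = 3154$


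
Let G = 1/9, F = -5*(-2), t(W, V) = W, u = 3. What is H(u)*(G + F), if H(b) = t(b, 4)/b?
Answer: 91/9 ≈ 10.111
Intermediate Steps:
H(b) = 1 (H(b) = b/b = 1)
F = 10
G = 1/9 ≈ 0.11111
H(u)*(G + F) = 1*(1/9 + 10) = 1*(91/9) = 91/9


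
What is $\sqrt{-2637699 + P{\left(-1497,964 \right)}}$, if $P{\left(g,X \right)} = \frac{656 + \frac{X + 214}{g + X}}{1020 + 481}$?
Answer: $\frac{i \sqrt{1688266354592154701}}{800033} \approx 1624.1 i$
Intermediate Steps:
$P{\left(g,X \right)} = \frac{656}{1501} + \frac{214 + X}{1501 \left(X + g\right)}$ ($P{\left(g,X \right)} = \frac{656 + \frac{214 + X}{X + g}}{1501} = \left(656 + \frac{214 + X}{X + g}\right) \frac{1}{1501} = \frac{656}{1501} + \frac{214 + X}{1501 \left(X + g\right)}$)
$\sqrt{-2637699 + P{\left(-1497,964 \right)}} = \sqrt{-2637699 + \frac{214 + 656 \left(-1497\right) + 657 \cdot 964}{1501 \left(964 - 1497\right)}} = \sqrt{-2637699 + \frac{214 - 982032 + 633348}{1501 \left(-533\right)}} = \sqrt{-2637699 + \frac{1}{1501} \left(- \frac{1}{533}\right) \left(-348470\right)} = \sqrt{-2637699 + \frac{348470}{800033}} = \sqrt{- \frac{2110245895597}{800033}} = \frac{i \sqrt{1688266354592154701}}{800033}$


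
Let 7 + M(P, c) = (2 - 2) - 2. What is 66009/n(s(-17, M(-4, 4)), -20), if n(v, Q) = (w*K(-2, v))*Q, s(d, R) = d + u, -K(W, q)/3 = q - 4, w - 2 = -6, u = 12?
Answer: 22003/720 ≈ 30.560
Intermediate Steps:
w = -4 (w = 2 - 6 = -4)
K(W, q) = 12 - 3*q (K(W, q) = -3*(q - 4) = -3*(-4 + q) = 12 - 3*q)
M(P, c) = -9 (M(P, c) = -7 + ((2 - 2) - 2) = -7 + (0 - 2) = -7 - 2 = -9)
s(d, R) = 12 + d (s(d, R) = d + 12 = 12 + d)
n(v, Q) = Q*(-48 + 12*v) (n(v, Q) = (-4*(12 - 3*v))*Q = (-48 + 12*v)*Q = Q*(-48 + 12*v))
66009/n(s(-17, M(-4, 4)), -20) = 66009/((12*(-20)*(-4 + (12 - 17)))) = 66009/((12*(-20)*(-4 - 5))) = 66009/((12*(-20)*(-9))) = 66009/2160 = 66009*(1/2160) = 22003/720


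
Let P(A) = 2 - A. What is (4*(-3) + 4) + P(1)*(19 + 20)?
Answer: 31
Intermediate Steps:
(4*(-3) + 4) + P(1)*(19 + 20) = (4*(-3) + 4) + (2 - 1*1)*(19 + 20) = (-12 + 4) + (2 - 1)*39 = -8 + 1*39 = -8 + 39 = 31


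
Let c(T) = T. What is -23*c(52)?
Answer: -1196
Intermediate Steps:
-23*c(52) = -23*52 = -1196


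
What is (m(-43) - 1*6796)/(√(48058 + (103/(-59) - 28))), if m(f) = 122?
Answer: -6674*√167186353/2833667 ≈ -30.454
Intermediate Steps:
(m(-43) - 1*6796)/(√(48058 + (103/(-59) - 28))) = (122 - 1*6796)/(√(48058 + (103/(-59) - 28))) = (122 - 6796)/(√(48058 + (103*(-1/59) - 28))) = -6674/√(48058 + (-103/59 - 28)) = -6674/√(48058 - 1755/59) = -6674*√167186353/2833667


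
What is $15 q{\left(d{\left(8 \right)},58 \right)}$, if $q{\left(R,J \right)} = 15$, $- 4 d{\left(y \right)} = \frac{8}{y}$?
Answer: $225$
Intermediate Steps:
$d{\left(y \right)} = - \frac{2}{y}$ ($d{\left(y \right)} = - \frac{8 \frac{1}{y}}{4} = - \frac{2}{y}$)
$15 q{\left(d{\left(8 \right)},58 \right)} = 15 \cdot 15 = 225$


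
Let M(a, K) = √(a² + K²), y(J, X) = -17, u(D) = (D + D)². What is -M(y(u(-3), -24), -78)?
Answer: -√6373 ≈ -79.831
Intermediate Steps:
u(D) = 4*D² (u(D) = (2*D)² = 4*D²)
M(a, K) = √(K² + a²)
-M(y(u(-3), -24), -78) = -√((-78)² + (-17)²) = -√(6084 + 289) = -√6373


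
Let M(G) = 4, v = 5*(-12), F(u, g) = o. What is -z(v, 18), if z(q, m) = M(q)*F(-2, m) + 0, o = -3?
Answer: 12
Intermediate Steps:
F(u, g) = -3
v = -60
z(q, m) = -12 (z(q, m) = 4*(-3) + 0 = -12 + 0 = -12)
-z(v, 18) = -1*(-12) = 12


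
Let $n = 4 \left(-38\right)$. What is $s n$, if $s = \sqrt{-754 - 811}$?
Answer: $- 152 i \sqrt{1565} \approx - 6013.1 i$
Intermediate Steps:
$s = i \sqrt{1565}$ ($s = \sqrt{-1565} = i \sqrt{1565} \approx 39.56 i$)
$n = -152$
$s n = i \sqrt{1565} \left(-152\right) = - 152 i \sqrt{1565}$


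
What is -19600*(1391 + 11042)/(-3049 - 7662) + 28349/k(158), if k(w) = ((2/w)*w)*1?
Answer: 791019739/21422 ≈ 36926.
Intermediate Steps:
k(w) = 2 (k(w) = 2*1 = 2)
-19600*(1391 + 11042)/(-3049 - 7662) + 28349/k(158) = -19600*(1391 + 11042)/(-3049 - 7662) + 28349/2 = -19600/((-10711/12433)) + 28349*(1/2) = -19600/((-10711*1/12433)) + 28349/2 = -19600/(-10711/12433) + 28349/2 = -19600*(-12433/10711) + 28349/2 = 243686800/10711 + 28349/2 = 791019739/21422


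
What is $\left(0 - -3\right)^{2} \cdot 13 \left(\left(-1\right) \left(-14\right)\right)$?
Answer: $1638$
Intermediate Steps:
$\left(0 - -3\right)^{2} \cdot 13 \left(\left(-1\right) \left(-14\right)\right) = \left(0 + 3\right)^{2} \cdot 13 \cdot 14 = 3^{2} \cdot 13 \cdot 14 = 9 \cdot 13 \cdot 14 = 117 \cdot 14 = 1638$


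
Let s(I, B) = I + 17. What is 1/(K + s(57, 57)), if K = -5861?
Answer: -1/5787 ≈ -0.00017280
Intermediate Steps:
s(I, B) = 17 + I
1/(K + s(57, 57)) = 1/(-5861 + (17 + 57)) = 1/(-5861 + 74) = 1/(-5787) = -1/5787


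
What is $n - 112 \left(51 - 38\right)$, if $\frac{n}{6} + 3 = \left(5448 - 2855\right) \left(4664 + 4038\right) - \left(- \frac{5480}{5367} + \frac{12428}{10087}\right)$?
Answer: $\frac{2443095676108974}{18045643} \approx 1.3538 \cdot 10^{8}$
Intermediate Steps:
$n = \frac{2443121950565182}{18045643}$ ($n = -18 + 6 \left(\left(5448 - 2855\right) \left(4664 + 4038\right) - \left(- \frac{5480}{5367} + \frac{12428}{10087}\right)\right) = -18 + 6 \left(2593 \cdot 8702 - \frac{11424316}{54136929}\right) = -18 + 6 \left(22564286 + \left(- \frac{12428}{10087} + \frac{5480}{5367}\right)\right) = -18 + 6 \left(22564286 - \frac{11424316}{54136929}\right) = -18 + 6 \cdot \frac{1221561137693378}{54136929} = -18 + \frac{2443122275386756}{18045643} = \frac{2443121950565182}{18045643} \approx 1.3539 \cdot 10^{8}$)
$n - 112 \left(51 - 38\right) = \frac{2443121950565182}{18045643} - 112 \left(51 - 38\right) = \frac{2443121950565182}{18045643} - 1456 = \frac{2443095676108974}{18045643}$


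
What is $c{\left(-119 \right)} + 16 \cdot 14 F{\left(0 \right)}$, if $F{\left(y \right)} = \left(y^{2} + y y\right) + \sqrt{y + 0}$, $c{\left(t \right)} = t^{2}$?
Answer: $14161$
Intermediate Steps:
$F{\left(y \right)} = \sqrt{y} + 2 y^{2}$ ($F{\left(y \right)} = \left(y^{2} + y^{2}\right) + \sqrt{y} = 2 y^{2} + \sqrt{y} = \sqrt{y} + 2 y^{2}$)
$c{\left(-119 \right)} + 16 \cdot 14 F{\left(0 \right)} = \left(-119\right)^{2} + 16 \cdot 14 \left(\sqrt{0} + 2 \cdot 0^{2}\right) = 14161 + 224 \left(0 + 2 \cdot 0\right) = 14161 + 224 \left(0 + 0\right) = 14161 + 224 \cdot 0 = 14161 + 0 = 14161$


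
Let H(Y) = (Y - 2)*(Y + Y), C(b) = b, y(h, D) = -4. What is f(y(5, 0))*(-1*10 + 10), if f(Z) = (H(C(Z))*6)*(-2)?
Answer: 0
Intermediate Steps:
H(Y) = 2*Y*(-2 + Y) (H(Y) = (-2 + Y)*(2*Y) = 2*Y*(-2 + Y))
f(Z) = -24*Z*(-2 + Z) (f(Z) = ((2*Z*(-2 + Z))*6)*(-2) = (12*Z*(-2 + Z))*(-2) = -24*Z*(-2 + Z))
f(y(5, 0))*(-1*10 + 10) = (24*(-4)*(2 - 1*(-4)))*(-1*10 + 10) = (24*(-4)*(2 + 4))*(-10 + 10) = (24*(-4)*6)*0 = -576*0 = 0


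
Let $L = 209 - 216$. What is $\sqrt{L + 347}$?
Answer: $2 \sqrt{85} \approx 18.439$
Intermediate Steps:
$L = -7$ ($L = 209 - 216 = -7$)
$\sqrt{L + 347} = \sqrt{-7 + 347} = \sqrt{340} = 2 \sqrt{85}$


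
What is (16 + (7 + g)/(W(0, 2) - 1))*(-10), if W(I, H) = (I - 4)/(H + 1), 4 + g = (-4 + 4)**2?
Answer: -1030/7 ≈ -147.14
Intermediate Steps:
g = -4 (g = -4 + (-4 + 4)**2 = -4 + 0**2 = -4 + 0 = -4)
W(I, H) = (-4 + I)/(1 + H)
(16 + (7 + g)/(W(0, 2) - 1))*(-10) = (16 + (7 - 4)/((-4 + 0)/(1 + 2) - 1))*(-10) = (16 + 3/(-4/3 - 1))*(-10) = (16 + 3/(-7/3))*(-10) = (16 + 3*(-3/7))*(-10) = (16 - 9/7)*(-10) = (103/7)*(-10) = -1030/7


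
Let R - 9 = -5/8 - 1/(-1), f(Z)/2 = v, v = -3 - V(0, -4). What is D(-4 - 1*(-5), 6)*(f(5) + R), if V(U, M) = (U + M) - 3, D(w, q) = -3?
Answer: -417/8 ≈ -52.125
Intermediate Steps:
V(U, M) = -3 + M + U (V(U, M) = (M + U) - 3 = -3 + M + U)
v = 4 (v = -3 - (-3 - 4 + 0) = -3 - 1*(-7) = -3 + 7 = 4)
f(Z) = 8 (f(Z) = 2*4 = 8)
R = 75/8 (R = 9 + (-5/8 - 1/(-1)) = 9 + (-5*⅛ - 1*(-1)) = 9 + (-5/8 + 1) = 9 + 3/8 = 75/8 ≈ 9.3750)
D(-4 - 1*(-5), 6)*(f(5) + R) = -3*(8 + 75/8) = -3*139/8 = -417/8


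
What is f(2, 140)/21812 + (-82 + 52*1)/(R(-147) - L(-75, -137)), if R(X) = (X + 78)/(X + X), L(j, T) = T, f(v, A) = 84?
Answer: -749971/3492257 ≈ -0.21475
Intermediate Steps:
R(X) = (78 + X)/(2*X) (R(X) = (78 + X)/((2*X)) = (78 + X)*(1/(2*X)) = (78 + X)/(2*X))
f(2, 140)/21812 + (-82 + 52*1)/(R(-147) - L(-75, -137)) = 84/21812 + (-82 + 52*1)/((½)*(78 - 147)/(-147) - 1*(-137)) = 84*(1/21812) + (-82 + 52)/((½)*(-1/147)*(-69) + 137) = 3/779 - 30/(23/98 + 137) = 3/779 - 30/13449/98 = 3/779 - 30*98/13449 = 3/779 - 980/4483 = -749971/3492257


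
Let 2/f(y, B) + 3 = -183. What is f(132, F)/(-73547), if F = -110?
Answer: 1/6839871 ≈ 1.4620e-7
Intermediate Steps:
f(y, B) = -1/93 (f(y, B) = 2/(-3 - 183) = 2/(-186) = 2*(-1/186) = -1/93)
f(132, F)/(-73547) = -1/93/(-73547) = -1/93*(-1/73547) = 1/6839871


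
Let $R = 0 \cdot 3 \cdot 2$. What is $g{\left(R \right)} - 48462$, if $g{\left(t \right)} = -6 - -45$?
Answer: $-48423$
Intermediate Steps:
$R = 0$ ($R = 0 \cdot 2 = 0$)
$g{\left(t \right)} = 39$ ($g{\left(t \right)} = -6 + 45 = 39$)
$g{\left(R \right)} - 48462 = 39 - 48462 = -48423$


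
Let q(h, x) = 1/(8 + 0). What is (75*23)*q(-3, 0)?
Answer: 1725/8 ≈ 215.63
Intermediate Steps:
q(h, x) = ⅛ (q(h, x) = 1/8 = ⅛)
(75*23)*q(-3, 0) = (75*23)*(⅛) = 1725*(⅛) = 1725/8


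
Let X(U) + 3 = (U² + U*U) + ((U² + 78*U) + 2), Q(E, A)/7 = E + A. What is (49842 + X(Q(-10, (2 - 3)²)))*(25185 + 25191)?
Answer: 2863069584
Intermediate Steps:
Q(E, A) = 7*A + 7*E (Q(E, A) = 7*(E + A) = 7*(A + E) = 7*A + 7*E)
X(U) = -1 + 3*U² + 78*U (X(U) = -3 + ((U² + U*U) + ((U² + 78*U) + 2)) = -3 + ((U² + U²) + (2 + U² + 78*U)) = -3 + (2*U² + (2 + U² + 78*U)) = -3 + (2 + 3*U² + 78*U) = -1 + 3*U² + 78*U)
(49842 + X(Q(-10, (2 - 3)²)))*(25185 + 25191) = (49842 + (-1 + 3*(7*(2 - 3)² + 7*(-10))² + 78*(7*(2 - 3)² + 7*(-10))))*(25185 + 25191) = (49842 + (-1 + 3*(7*(-1)² - 70)² + 78*(7*(-1)² - 70)))*50376 = (49842 + (-1 + 3*(7*1 - 70)² + 78*(7*1 - 70)))*50376 = (49842 + (-1 + 3*(7 - 70)² + 78*(7 - 70)))*50376 = (49842 + (-1 + 3*(-63)² + 78*(-63)))*50376 = (49842 + (-1 + 3*3969 - 4914))*50376 = (49842 + (-1 + 11907 - 4914))*50376 = (49842 + 6992)*50376 = 56834*50376 = 2863069584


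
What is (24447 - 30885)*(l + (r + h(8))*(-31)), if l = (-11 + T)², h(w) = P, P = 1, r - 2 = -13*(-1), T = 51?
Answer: -7107552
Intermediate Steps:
r = 15 (r = 2 - 13*(-1) = 2 + 13 = 15)
h(w) = 1
l = 1600 (l = (-11 + 51)² = 40² = 1600)
(24447 - 30885)*(l + (r + h(8))*(-31)) = (24447 - 30885)*(1600 + (15 + 1)*(-31)) = -6438*(1600 + 16*(-31)) = -6438*(1600 - 496) = -6438*1104 = -7107552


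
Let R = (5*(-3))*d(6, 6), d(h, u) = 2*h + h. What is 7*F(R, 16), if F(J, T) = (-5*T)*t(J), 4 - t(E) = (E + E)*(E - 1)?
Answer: 81948160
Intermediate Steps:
d(h, u) = 3*h
t(E) = 4 - 2*E*(-1 + E) (t(E) = 4 - (E + E)*(E - 1) = 4 - 2*E*(-1 + E))
R = -270 (R = (5*(-3))*(3*6) = -15*18 = -270)
F(J, T) = -5*T*(4 - 2*J**2 + 2*J) (F(J, T) = (-5*T)*(4 - 2*J**2 + 2*J) = -5*T*(4 - 2*J**2 + 2*J))
7*F(R, 16) = 7*(10*16*(-2 + (-270)**2 - 1*(-270))) = 7*(10*16*(-2 + 72900 + 270)) = 7*(10*16*73168) = 7*11706880 = 81948160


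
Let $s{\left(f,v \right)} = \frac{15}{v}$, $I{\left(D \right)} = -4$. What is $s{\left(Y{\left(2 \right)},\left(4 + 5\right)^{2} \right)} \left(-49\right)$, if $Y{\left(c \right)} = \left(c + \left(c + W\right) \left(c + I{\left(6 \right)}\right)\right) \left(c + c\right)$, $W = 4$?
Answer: $- \frac{245}{27} \approx -9.0741$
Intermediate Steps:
$Y{\left(c \right)} = 2 c \left(c + \left(-4 + c\right) \left(4 + c\right)\right)$ ($Y{\left(c \right)} = \left(c + \left(c + 4\right) \left(c - 4\right)\right) \left(c + c\right) = \left(c + \left(4 + c\right) \left(-4 + c\right)\right) 2 c = \left(c + \left(-4 + c\right) \left(4 + c\right)\right) 2 c = 2 c \left(c + \left(-4 + c\right) \left(4 + c\right)\right)$)
$s{\left(Y{\left(2 \right)},\left(4 + 5\right)^{2} \right)} \left(-49\right) = \frac{15}{\left(4 + 5\right)^{2}} \left(-49\right) = \frac{15}{9^{2}} \left(-49\right) = \frac{15}{81} \left(-49\right) = 15 \cdot \frac{1}{81} \left(-49\right) = \frac{5}{27} \left(-49\right) = - \frac{245}{27}$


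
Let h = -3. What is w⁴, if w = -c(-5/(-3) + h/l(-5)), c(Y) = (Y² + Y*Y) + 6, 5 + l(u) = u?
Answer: 1459603763067121/41006250000 ≈ 35595.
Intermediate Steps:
l(u) = -5 + u
c(Y) = 6 + 2*Y² (c(Y) = (Y² + Y²) + 6 = 2*Y² + 6 = 6 + 2*Y²)
w = -6181/450 (w = -(6 + 2*(-5/(-3) - 3/(-5 - 5))²) = -(6 + 2*(-5*(-⅓) - 3/(-10))²) = -(6 + 2*(5/3 - 3*(-⅒))²) = -(6 + 2*(5/3 + 3/10)²) = -(6 + 2*(59/30)²) = -(6 + 2*(3481/900)) = -(6 + 3481/450) = -1*6181/450 = -6181/450 ≈ -13.736)
w⁴ = (-6181/450)⁴ = 1459603763067121/41006250000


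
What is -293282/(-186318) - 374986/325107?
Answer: 128693887/305925687 ≈ 0.42067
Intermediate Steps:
-293282/(-186318) - 374986/325107 = -293282*(-1/186318) - 374986*1/325107 = 13331/8469 - 374986/325107 = 128693887/305925687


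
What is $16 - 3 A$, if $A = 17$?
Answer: $-35$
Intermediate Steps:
$16 - 3 A = 16 - 51 = -35$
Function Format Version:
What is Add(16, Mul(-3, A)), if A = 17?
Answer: -35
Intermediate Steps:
Add(16, Mul(-3, A)) = Add(16, Mul(-3, 17)) = Add(16, -51) = -35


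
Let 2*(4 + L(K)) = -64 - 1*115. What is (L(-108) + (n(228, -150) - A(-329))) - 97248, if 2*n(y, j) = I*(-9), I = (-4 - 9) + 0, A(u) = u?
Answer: -96954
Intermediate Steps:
L(K) = -187/2 (L(K) = -4 + (-64 - 1*115)/2 = -4 + (-64 - 115)/2 = -4 + (1/2)*(-179) = -4 - 179/2 = -187/2)
I = -13 (I = -13 + 0 = -13)
n(y, j) = 117/2 (n(y, j) = (-13*(-9))/2 = (1/2)*117 = 117/2)
(L(-108) + (n(228, -150) - A(-329))) - 97248 = (-187/2 + (117/2 - 1*(-329))) - 97248 = (-187/2 + (117/2 + 329)) - 97248 = (-187/2 + 775/2) - 97248 = 294 - 97248 = -96954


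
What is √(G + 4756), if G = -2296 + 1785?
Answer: √4245 ≈ 65.154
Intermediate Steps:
G = -511
√(G + 4756) = √(-511 + 4756) = √4245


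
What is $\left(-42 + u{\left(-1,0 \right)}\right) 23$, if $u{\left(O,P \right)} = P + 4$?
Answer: $-874$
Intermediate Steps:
$u{\left(O,P \right)} = 4 + P$
$\left(-42 + u{\left(-1,0 \right)}\right) 23 = \left(-42 + \left(4 + 0\right)\right) 23 = \left(-42 + 4\right) 23 = \left(-38\right) 23 = -874$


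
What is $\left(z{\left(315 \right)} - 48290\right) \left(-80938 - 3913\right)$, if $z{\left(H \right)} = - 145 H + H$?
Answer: $7946296150$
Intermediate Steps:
$z{\left(H \right)} = - 144 H$
$\left(z{\left(315 \right)} - 48290\right) \left(-80938 - 3913\right) = \left(\left(-144\right) 315 - 48290\right) \left(-80938 - 3913\right) = \left(-45360 - 48290\right) \left(-84851\right) = \left(-93650\right) \left(-84851\right) = 7946296150$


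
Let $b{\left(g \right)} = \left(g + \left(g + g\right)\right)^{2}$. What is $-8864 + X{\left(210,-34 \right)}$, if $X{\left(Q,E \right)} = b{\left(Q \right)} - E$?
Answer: $388070$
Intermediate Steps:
$b{\left(g \right)} = 9 g^{2}$ ($b{\left(g \right)} = \left(g + 2 g\right)^{2} = \left(3 g\right)^{2} = 9 g^{2}$)
$X{\left(Q,E \right)} = - E + 9 Q^{2}$ ($X{\left(Q,E \right)} = 9 Q^{2} - E = - E + 9 Q^{2}$)
$-8864 + X{\left(210,-34 \right)} = -8864 - \left(-34 - 9 \cdot 210^{2}\right) = -8864 + \left(34 + 9 \cdot 44100\right) = -8864 + \left(34 + 396900\right) = -8864 + 396934 = 388070$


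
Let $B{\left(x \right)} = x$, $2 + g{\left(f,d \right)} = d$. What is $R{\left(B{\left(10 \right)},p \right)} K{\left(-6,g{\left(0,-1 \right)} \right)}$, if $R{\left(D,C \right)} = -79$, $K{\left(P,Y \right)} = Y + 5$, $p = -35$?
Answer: $-158$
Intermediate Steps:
$g{\left(f,d \right)} = -2 + d$
$K{\left(P,Y \right)} = 5 + Y$
$R{\left(B{\left(10 \right)},p \right)} K{\left(-6,g{\left(0,-1 \right)} \right)} = - 79 \left(5 - 3\right) = \left(-79\right) 2 = -158$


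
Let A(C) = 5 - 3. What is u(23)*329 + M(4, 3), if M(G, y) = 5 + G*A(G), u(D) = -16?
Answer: -5251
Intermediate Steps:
A(C) = 2
M(G, y) = 5 + 2*G (M(G, y) = 5 + G*2 = 5 + 2*G)
u(23)*329 + M(4, 3) = -16*329 + (5 + 2*4) = -5264 + (5 + 8) = -5264 + 13 = -5251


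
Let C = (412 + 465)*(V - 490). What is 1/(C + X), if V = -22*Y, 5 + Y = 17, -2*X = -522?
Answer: -1/660997 ≈ -1.5129e-6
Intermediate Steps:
X = 261 (X = -1/2*(-522) = 261)
Y = 12 (Y = -5 + 17 = 12)
V = -264 (V = -22*12 = -264)
C = -661258 (C = (412 + 465)*(-264 - 490) = 877*(-754) = -661258)
1/(C + X) = 1/(-661258 + 261) = 1/(-660997) = -1/660997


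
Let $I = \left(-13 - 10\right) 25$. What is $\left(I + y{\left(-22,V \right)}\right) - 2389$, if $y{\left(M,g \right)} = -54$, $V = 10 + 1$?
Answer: $-3018$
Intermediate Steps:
$V = 11$
$I = -575$ ($I = \left(-23\right) 25 = -575$)
$\left(I + y{\left(-22,V \right)}\right) - 2389 = \left(-575 - 54\right) - 2389 = -629 - 2389 = -3018$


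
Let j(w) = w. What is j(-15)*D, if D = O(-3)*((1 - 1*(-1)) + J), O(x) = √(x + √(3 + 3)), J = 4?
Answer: -90*I*√(3 - √6) ≈ -66.777*I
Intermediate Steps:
O(x) = √(x + √6)
D = 6*√(-3 + √6) (D = √(-3 + √6)*((1 - 1*(-1)) + 4) = √(-3 + √6)*((1 + 1) + 4) = √(-3 + √6)*(2 + 4) = √(-3 + √6)*6 = 6*√(-3 + √6) ≈ 4.4518*I)
j(-15)*D = -90*√(-3 + √6)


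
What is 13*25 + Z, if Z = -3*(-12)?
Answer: 361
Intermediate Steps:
Z = 36
13*25 + Z = 13*25 + 36 = 325 + 36 = 361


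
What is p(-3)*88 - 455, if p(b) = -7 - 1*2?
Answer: -1247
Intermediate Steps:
p(b) = -9 (p(b) = -7 - 2 = -9)
p(-3)*88 - 455 = -9*88 - 455 = -792 - 455 = -1247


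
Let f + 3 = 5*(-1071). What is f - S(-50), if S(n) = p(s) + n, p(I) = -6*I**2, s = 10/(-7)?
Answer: -259492/49 ≈ -5295.8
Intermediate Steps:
s = -10/7 (s = 10*(-1/7) = -10/7 ≈ -1.4286)
f = -5358 (f = -3 + 5*(-1071) = -3 - 5355 = -5358)
S(n) = -600/49 + n (S(n) = -6*(-10/7)**2 + n = -6*100/49 + n = -600/49 + n)
f - S(-50) = -5358 - (-600/49 - 50) = -5358 - 1*(-3050/49) = -5358 + 3050/49 = -259492/49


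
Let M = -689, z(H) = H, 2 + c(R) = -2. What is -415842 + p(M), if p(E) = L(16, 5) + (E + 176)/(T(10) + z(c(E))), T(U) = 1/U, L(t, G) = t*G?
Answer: -5403196/13 ≈ -4.1563e+5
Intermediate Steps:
c(R) = -4 (c(R) = -2 - 2 = -4)
L(t, G) = G*t
p(E) = 1360/39 - 10*E/39 (p(E) = 5*16 + (E + 176)/(1/10 - 4) = 80 + (176 + E)/(⅒ - 4) = 80 + (176 + E)/(-39/10) = 80 + (176 + E)*(-10/39) = 80 + (-1760/39 - 10*E/39) = 1360/39 - 10*E/39)
-415842 + p(M) = -415842 + (1360/39 - 10/39*(-689)) = -415842 + (1360/39 + 530/3) = -415842 + 2750/13 = -5403196/13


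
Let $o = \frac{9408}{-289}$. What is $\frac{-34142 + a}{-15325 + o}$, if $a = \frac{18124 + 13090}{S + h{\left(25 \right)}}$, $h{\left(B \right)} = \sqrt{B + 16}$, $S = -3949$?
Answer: $\frac{76953869717067}{34606925134240} + \frac{4510423 \sqrt{41}}{34606925134240} \approx 2.2237$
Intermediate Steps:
$h{\left(B \right)} = \sqrt{16 + B}$
$a = \frac{31214}{-3949 + \sqrt{41}}$ ($a = \frac{18124 + 13090}{-3949 + \sqrt{16 + 25}} = \frac{31214}{-3949 + \sqrt{41}} \approx -7.9171$)
$o = - \frac{9408}{289}$ ($o = 9408 \left(- \frac{1}{289}\right) = - \frac{9408}{289} \approx -32.554$)
$\frac{-34142 + a}{-15325 + o} = \frac{-34142 - \left(\frac{61632043}{7797280} + \frac{15607 \sqrt{41}}{7797280}\right)}{-15325 - \frac{9408}{289}} = \frac{- \frac{266276365803}{7797280} - \frac{15607 \sqrt{41}}{7797280}}{- \frac{4438333}{289}} = \left(- \frac{266276365803}{7797280} - \frac{15607 \sqrt{41}}{7797280}\right) \left(- \frac{289}{4438333}\right) = \frac{76953869717067}{34606925134240} + \frac{4510423 \sqrt{41}}{34606925134240}$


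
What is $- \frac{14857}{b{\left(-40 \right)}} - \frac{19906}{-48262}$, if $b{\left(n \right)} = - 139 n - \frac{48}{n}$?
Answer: $- \frac{1515818217}{670986586} \approx -2.2591$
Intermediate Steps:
$- \frac{14857}{b{\left(-40 \right)}} - \frac{19906}{-48262} = - \frac{14857}{\left(-139\right) \left(-40\right) - \frac{48}{-40}} - \frac{19906}{-48262} = - \frac{14857}{5560 - - \frac{6}{5}} - - \frac{9953}{24131} = - \frac{14857}{5560 + \frac{6}{5}} + \frac{9953}{24131} = - \frac{14857}{\frac{27806}{5}} + \frac{9953}{24131} = \left(-14857\right) \frac{5}{27806} + \frac{9953}{24131} = - \frac{74285}{27806} + \frac{9953}{24131} = - \frac{1515818217}{670986586}$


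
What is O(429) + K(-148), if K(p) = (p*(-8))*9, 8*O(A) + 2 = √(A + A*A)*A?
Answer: 42623/4 + 429*√184470/8 ≈ 33688.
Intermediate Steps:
O(A) = -¼ + A*√(A + A²)/8 (O(A) = -¼ + (√(A + A*A)*A)/8 = -¼ + (√(A + A²)*A)/8 = -¼ + (A*√(A + A²))/8 = -¼ + A*√(A + A²)/8)
K(p) = -72*p (K(p) = -8*p*9 = -72*p)
O(429) + K(-148) = (-¼ + (⅛)*429*√(429*(1 + 429))) - 72*(-148) = (-¼ + (⅛)*429*√(429*430)) + 10656 = (-¼ + (⅛)*429*√184470) + 10656 = (-¼ + 429*√184470/8) + 10656 = 42623/4 + 429*√184470/8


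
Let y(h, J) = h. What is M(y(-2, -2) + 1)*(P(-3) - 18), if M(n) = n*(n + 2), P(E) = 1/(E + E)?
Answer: 109/6 ≈ 18.167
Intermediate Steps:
P(E) = 1/(2*E)
M(n) = n*(2 + n)
M(y(-2, -2) + 1)*(P(-3) - 18) = ((-2 + 1)*(2 + (-2 + 1)))*((½)/(-3) - 18) = (-(2 - 1))*((½)*(-⅓) - 18) = (-1*1)*(-⅙ - 18) = -1*(-109/6) = 109/6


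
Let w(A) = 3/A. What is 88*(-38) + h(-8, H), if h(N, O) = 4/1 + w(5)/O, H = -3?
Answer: -16701/5 ≈ -3340.2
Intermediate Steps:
h(N, O) = 4 + 3/(5*O) (h(N, O) = 4/1 + (3/5)/O = 4*1 + (3*(⅕))/O = 4 + 3/(5*O))
88*(-38) + h(-8, H) = 88*(-38) + (4 + (⅗)/(-3)) = -3344 + (4 + (⅗)*(-⅓)) = -3344 + (4 - ⅕) = -3344 + 19/5 = -16701/5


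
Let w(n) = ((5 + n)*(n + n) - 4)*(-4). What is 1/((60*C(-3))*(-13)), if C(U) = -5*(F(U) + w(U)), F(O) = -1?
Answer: 1/245700 ≈ 4.0700e-6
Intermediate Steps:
w(n) = 16 - 8*n*(5 + n) (w(n) = ((5 + n)*(2*n) - 4)*(-4) = (2*n*(5 + n) - 4)*(-4) = (-4 + 2*n*(5 + n))*(-4) = 16 - 8*n*(5 + n))
C(U) = -75 + 40*U² + 200*U (C(U) = -5*(-1 + (16 - 40*U - 8*U²)) = -5*(15 - 40*U - 8*U²) = -75 + 40*U² + 200*U)
1/((60*C(-3))*(-13)) = 1/((60*(-75 + 40*(-3)² + 200*(-3)))*(-13)) = 1/((60*(-75 + 40*9 - 600))*(-13)) = 1/((60*(-75 + 360 - 600))*(-13)) = 1/((60*(-315))*(-13)) = 1/(-18900*(-13)) = 1/245700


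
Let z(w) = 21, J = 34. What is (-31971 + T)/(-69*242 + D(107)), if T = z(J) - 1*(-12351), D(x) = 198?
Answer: 6533/5500 ≈ 1.1878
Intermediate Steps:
T = 12372 (T = 21 - 1*(-12351) = 21 + 12351 = 12372)
(-31971 + T)/(-69*242 + D(107)) = (-31971 + 12372)/(-69*242 + 198) = -19599/(-16698 + 198) = -19599/(-16500) = -19599*(-1/16500) = 6533/5500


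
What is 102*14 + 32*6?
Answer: 1620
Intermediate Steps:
102*14 + 32*6 = 1428 + 192 = 1620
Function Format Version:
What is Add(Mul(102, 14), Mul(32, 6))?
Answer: 1620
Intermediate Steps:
Add(Mul(102, 14), Mul(32, 6)) = Add(1428, 192) = 1620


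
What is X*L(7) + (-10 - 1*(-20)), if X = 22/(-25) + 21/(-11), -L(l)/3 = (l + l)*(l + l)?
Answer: 453746/275 ≈ 1650.0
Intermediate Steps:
L(l) = -12*l² (L(l) = -3*(l + l)*(l + l) = -3*2*l*2*l = -12*l²)
X = -767/275 (X = 22*(-1/25) + 21*(-1/11) = -22/25 - 21/11 = -767/275 ≈ -2.7891)
X*L(7) + (-10 - 1*(-20)) = -(-9204)*7²/275 + (-10 - 1*(-20)) = -(-9204)*49/275 + (-10 + 20) = -767/275*(-588) + 10 = 450996/275 + 10 = 453746/275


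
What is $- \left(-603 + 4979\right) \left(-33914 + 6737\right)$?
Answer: $118926552$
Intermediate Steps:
$- \left(-603 + 4979\right) \left(-33914 + 6737\right) = - 4376 \left(-27177\right) = \left(-1\right) \left(-118926552\right) = 118926552$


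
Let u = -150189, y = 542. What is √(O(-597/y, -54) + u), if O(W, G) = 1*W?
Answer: I*√44120444970/542 ≈ 387.54*I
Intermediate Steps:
O(W, G) = W
√(O(-597/y, -54) + u) = √(-597/542 - 150189) = √(-81403035/542) = I*√44120444970/542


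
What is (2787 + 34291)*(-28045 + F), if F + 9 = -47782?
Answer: -2811847208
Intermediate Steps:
F = -47791 (F = -9 - 47782 = -47791)
(2787 + 34291)*(-28045 + F) = (2787 + 34291)*(-28045 - 47791) = 37078*(-75836) = -2811847208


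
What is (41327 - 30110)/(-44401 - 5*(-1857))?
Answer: -11217/35116 ≈ -0.31943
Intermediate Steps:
(41327 - 30110)/(-44401 - 5*(-1857)) = 11217/(-44401 + 9285) = 11217/(-35116) = 11217*(-1/35116) = -11217/35116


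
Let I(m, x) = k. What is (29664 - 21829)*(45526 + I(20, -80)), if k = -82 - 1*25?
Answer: 355857865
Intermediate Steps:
k = -107 (k = -82 - 25 = -107)
I(m, x) = -107
(29664 - 21829)*(45526 + I(20, -80)) = (29664 - 21829)*(45526 - 107) = 7835*45419 = 355857865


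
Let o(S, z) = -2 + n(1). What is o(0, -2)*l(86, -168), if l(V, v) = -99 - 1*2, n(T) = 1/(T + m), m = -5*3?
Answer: 2929/14 ≈ 209.21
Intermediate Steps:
m = -15
n(T) = 1/(-15 + T) (n(T) = 1/(T - 15) = 1/(-15 + T))
l(V, v) = -101 (l(V, v) = -99 - 2 = -101)
o(S, z) = -29/14 (o(S, z) = -2 + 1/(-15 + 1) = -2 + 1/(-14) = -2 - 1/14 = -29/14)
o(0, -2)*l(86, -168) = -29/14*(-101) = 2929/14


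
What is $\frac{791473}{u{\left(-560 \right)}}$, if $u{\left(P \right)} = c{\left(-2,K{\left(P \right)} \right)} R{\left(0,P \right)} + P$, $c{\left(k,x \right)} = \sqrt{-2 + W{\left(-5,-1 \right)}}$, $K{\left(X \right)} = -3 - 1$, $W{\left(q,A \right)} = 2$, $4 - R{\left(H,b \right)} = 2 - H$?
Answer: $- \frac{791473}{560} \approx -1413.3$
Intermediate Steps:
$R{\left(H,b \right)} = 2 + H$ ($R{\left(H,b \right)} = 4 - \left(2 - H\right) = 4 + \left(-2 + H\right) = 2 + H$)
$K{\left(X \right)} = -4$ ($K{\left(X \right)} = -3 - 1 = -4$)
$c{\left(k,x \right)} = 0$ ($c{\left(k,x \right)} = \sqrt{-2 + 2} = \sqrt{0} = 0$)
$u{\left(P \right)} = P$ ($u{\left(P \right)} = 0 \left(2 + 0\right) + P = 0 \cdot 2 + P = 0 + P = P$)
$\frac{791473}{u{\left(-560 \right)}} = \frac{791473}{-560} = 791473 \left(- \frac{1}{560}\right) = - \frac{791473}{560}$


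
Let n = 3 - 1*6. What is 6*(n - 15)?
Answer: -108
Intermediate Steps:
n = -3 (n = 3 - 6 = -3)
6*(n - 15) = 6*(-3 - 15) = 6*(-18) = -108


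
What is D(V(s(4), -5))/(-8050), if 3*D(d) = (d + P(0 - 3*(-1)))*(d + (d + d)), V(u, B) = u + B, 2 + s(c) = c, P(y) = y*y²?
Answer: 36/4025 ≈ 0.0089441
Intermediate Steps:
P(y) = y³
s(c) = -2 + c
V(u, B) = B + u
D(d) = d*(27 + d) (D(d) = ((d + (0 - 3*(-1))³)*(d + (d + d)))/3 = ((d + (0 + 3)³)*(d + 2*d))/3 = ((d + 3³)*(3*d))/3 = ((d + 27)*(3*d))/3 = ((27 + d)*(3*d))/3 = (3*d*(27 + d))/3 = d*(27 + d))
D(V(s(4), -5))/(-8050) = ((-5 + (-2 + 4))*(27 + (-5 + (-2 + 4))))/(-8050) = ((-5 + 2)*(27 + (-5 + 2)))*(-1/8050) = -3*(27 - 3)*(-1/8050) = -3*24*(-1/8050) = -72*(-1/8050) = 36/4025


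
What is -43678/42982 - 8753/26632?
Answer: -769726971/572348312 ≈ -1.3449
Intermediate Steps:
-43678/42982 - 8753/26632 = -43678*1/42982 - 8753*1/26632 = -21839/21491 - 8753/26632 = -769726971/572348312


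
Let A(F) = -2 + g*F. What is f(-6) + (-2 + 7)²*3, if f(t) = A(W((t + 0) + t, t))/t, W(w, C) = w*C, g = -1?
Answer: 262/3 ≈ 87.333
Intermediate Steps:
W(w, C) = C*w
A(F) = -2 - F
f(t) = (-2 - 2*t²)/t (f(t) = (-2 - t*((t + 0) + t))/t = (-2 - t*(t + t))/t = (-2 - t*2*t)/t = (-2 - 2*t²)/t)
f(-6) + (-2 + 7)²*3 = (-2*(-6) - 2/(-6)) + (-2 + 7)²*3 = (12 - 2*(-⅙)) + 5²*3 = (12 + ⅓) + 25*3 = 37/3 + 75 = 262/3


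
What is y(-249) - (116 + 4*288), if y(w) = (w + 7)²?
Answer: 57296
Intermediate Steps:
y(w) = (7 + w)²
y(-249) - (116 + 4*288) = (7 - 249)² - (116 + 4*288) = (-242)² - (116 + 1152) = 58564 - 1*1268 = 58564 - 1268 = 57296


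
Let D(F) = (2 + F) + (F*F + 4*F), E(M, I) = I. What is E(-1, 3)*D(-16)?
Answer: 534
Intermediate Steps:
D(F) = 2 + F² + 5*F (D(F) = (2 + F) + (F² + 4*F) = 2 + F² + 5*F)
E(-1, 3)*D(-16) = 3*(2 + (-16)² + 5*(-16)) = 3*(2 + 256 - 80) = 3*178 = 534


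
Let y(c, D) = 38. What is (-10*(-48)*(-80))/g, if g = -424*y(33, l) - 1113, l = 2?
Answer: 1536/689 ≈ 2.2293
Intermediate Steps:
g = -17225 (g = -424*38 - 1113 = -16112 - 1113 = -17225)
(-10*(-48)*(-80))/g = (-10*(-48)*(-80))/(-17225) = (480*(-80))*(-1/17225) = -38400*(-1/17225) = 1536/689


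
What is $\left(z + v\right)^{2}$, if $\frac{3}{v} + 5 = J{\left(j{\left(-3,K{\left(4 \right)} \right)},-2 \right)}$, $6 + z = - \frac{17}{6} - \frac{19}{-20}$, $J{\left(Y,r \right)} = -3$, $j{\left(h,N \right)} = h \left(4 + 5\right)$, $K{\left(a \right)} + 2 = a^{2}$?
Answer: $\frac{982081}{14400} \approx 68.2$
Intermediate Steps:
$K{\left(a \right)} = -2 + a^{2}$
$j{\left(h,N \right)} = 9 h$ ($j{\left(h,N \right)} = h 9 = 9 h$)
$z = - \frac{473}{60}$ ($z = -6 - \left(- \frac{19}{20} + \frac{17}{6}\right) = -6 - \frac{113}{60} = - \frac{473}{60} \approx -7.8833$)
$v = - \frac{3}{8}$ ($v = \frac{3}{-5 - 3} = \frac{3}{-8} = 3 \left(- \frac{1}{8}\right) = - \frac{3}{8} \approx -0.375$)
$\left(z + v\right)^{2} = \left(- \frac{473}{60} - \frac{3}{8}\right)^{2} = \left(- \frac{991}{120}\right)^{2} = \frac{982081}{14400}$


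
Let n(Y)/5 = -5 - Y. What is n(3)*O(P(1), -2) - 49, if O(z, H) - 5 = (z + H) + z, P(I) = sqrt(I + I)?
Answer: -169 - 80*sqrt(2) ≈ -282.14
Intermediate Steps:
P(I) = sqrt(2)*sqrt(I) (P(I) = sqrt(2*I) = sqrt(2)*sqrt(I))
n(Y) = -25 - 5*Y (n(Y) = 5*(-5 - Y) = -25 - 5*Y)
O(z, H) = 5 + H + 2*z (O(z, H) = 5 + ((z + H) + z) = 5 + ((H + z) + z) = 5 + (H + 2*z) = 5 + H + 2*z)
n(3)*O(P(1), -2) - 49 = (-25 - 5*3)*(5 - 2 + 2*(sqrt(2)*sqrt(1))) - 49 = (-25 - 15)*(5 - 2 + 2*(sqrt(2)*1)) - 49 = -40*(5 - 2 + 2*sqrt(2)) - 49 = -40*(3 + 2*sqrt(2)) - 49 = (-120 - 80*sqrt(2)) - 49 = -169 - 80*sqrt(2)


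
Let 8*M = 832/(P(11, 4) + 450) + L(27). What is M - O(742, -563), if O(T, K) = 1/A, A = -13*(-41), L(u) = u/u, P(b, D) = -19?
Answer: 669731/1837784 ≈ 0.36442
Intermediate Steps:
L(u) = 1
A = 533
O(T, K) = 1/533
M = 1263/3448 (M = (832/(-19 + 450) + 1)/8 = (832/431 + 1)/8 = (1/8)*(1263/431) = 1263/3448 ≈ 0.36630)
M - O(742, -563) = 1263/3448 - 1*1/533 = 1263/3448 - 1/533 = 669731/1837784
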